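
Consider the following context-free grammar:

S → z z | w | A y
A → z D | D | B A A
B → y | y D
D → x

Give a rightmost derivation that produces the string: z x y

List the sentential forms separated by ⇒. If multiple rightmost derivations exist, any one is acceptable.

S ⇒ A y ⇒ z D y ⇒ z x y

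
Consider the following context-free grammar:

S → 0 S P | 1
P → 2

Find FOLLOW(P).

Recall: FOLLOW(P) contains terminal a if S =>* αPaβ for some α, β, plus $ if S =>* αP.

We compute FOLLOW(P) using the standard algorithm.
FOLLOW(S) starts with {$}.
FIRST(P) = {2}
FIRST(S) = {0, 1}
FOLLOW(P) = {$, 2}
FOLLOW(S) = {$, 2}
Therefore, FOLLOW(P) = {$, 2}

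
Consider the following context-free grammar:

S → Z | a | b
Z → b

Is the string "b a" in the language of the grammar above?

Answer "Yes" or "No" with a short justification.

No - no valid derivation exists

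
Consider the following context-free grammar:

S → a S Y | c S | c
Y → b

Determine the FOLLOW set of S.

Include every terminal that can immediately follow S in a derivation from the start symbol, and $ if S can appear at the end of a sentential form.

We compute FOLLOW(S) using the standard algorithm.
FOLLOW(S) starts with {$}.
FIRST(S) = {a, c}
FIRST(Y) = {b}
FOLLOW(S) = {$, b}
FOLLOW(Y) = {$, b}
Therefore, FOLLOW(S) = {$, b}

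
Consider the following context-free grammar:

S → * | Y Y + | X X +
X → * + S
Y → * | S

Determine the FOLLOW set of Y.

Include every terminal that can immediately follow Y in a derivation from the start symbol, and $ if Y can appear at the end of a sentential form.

We compute FOLLOW(Y) using the standard algorithm.
FOLLOW(S) starts with {$}.
FIRST(S) = {*}
FIRST(X) = {*}
FIRST(Y) = {*}
FOLLOW(S) = {$, *, +}
FOLLOW(X) = {*, +}
FOLLOW(Y) = {*, +}
Therefore, FOLLOW(Y) = {*, +}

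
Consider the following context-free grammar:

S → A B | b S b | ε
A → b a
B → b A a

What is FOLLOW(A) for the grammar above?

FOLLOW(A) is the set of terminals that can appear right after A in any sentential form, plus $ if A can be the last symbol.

We compute FOLLOW(A) using the standard algorithm.
FOLLOW(S) starts with {$}.
FIRST(A) = {b}
FIRST(B) = {b}
FIRST(S) = {b, ε}
FOLLOW(A) = {a, b}
FOLLOW(B) = {$, b}
FOLLOW(S) = {$, b}
Therefore, FOLLOW(A) = {a, b}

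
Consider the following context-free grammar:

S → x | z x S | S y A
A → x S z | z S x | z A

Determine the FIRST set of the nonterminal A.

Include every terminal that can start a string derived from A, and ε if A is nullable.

We compute FIRST(A) using the standard algorithm.
FIRST(A) = {x, z}
FIRST(S) = {x, z}
Therefore, FIRST(A) = {x, z}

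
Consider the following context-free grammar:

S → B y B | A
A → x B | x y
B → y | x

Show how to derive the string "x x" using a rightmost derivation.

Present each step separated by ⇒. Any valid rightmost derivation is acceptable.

S ⇒ A ⇒ x B ⇒ x x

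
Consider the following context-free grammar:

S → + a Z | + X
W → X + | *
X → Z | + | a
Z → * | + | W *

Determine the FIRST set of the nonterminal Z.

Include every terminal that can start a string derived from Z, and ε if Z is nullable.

We compute FIRST(Z) using the standard algorithm.
FIRST(S) = {+}
FIRST(W) = {*, +, a}
FIRST(X) = {*, +, a}
FIRST(Z) = {*, +, a}
Therefore, FIRST(Z) = {*, +, a}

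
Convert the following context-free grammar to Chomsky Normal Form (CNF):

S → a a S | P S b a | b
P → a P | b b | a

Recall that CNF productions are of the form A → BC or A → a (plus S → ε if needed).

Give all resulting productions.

TA → a; TB → b; S → b; P → a; S → TA X0; X0 → TA S; S → P X1; X1 → S X2; X2 → TB TA; P → TA P; P → TB TB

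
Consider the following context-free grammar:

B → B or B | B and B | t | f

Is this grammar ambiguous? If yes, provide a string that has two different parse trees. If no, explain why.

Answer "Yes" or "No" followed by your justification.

Yes - the string 'f or f and t or f or t and f' has two distinct leftmost derivations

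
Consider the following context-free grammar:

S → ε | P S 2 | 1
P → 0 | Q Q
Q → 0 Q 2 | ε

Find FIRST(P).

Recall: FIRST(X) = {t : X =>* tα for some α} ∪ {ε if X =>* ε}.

We compute FIRST(P) using the standard algorithm.
FIRST(P) = {0, ε}
FIRST(Q) = {0, ε}
FIRST(S) = {0, 1, 2, ε}
Therefore, FIRST(P) = {0, ε}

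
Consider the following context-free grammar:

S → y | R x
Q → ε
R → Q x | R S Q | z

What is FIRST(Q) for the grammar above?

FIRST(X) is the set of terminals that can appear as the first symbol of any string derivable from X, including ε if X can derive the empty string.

We compute FIRST(Q) using the standard algorithm.
FIRST(Q) = {ε}
FIRST(R) = {x, z}
FIRST(S) = {x, y, z}
Therefore, FIRST(Q) = {ε}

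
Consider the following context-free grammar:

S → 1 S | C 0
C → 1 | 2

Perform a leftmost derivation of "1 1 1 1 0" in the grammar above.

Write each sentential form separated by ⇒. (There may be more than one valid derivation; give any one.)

S ⇒ 1 S ⇒ 1 1 S ⇒ 1 1 1 S ⇒ 1 1 1 C 0 ⇒ 1 1 1 1 0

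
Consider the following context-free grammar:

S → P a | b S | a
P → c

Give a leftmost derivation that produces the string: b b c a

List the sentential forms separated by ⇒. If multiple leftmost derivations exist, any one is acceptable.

S ⇒ b S ⇒ b b S ⇒ b b P a ⇒ b b c a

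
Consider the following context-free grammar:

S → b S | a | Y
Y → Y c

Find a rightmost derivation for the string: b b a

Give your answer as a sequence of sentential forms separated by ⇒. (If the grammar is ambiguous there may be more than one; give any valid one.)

S ⇒ b S ⇒ b b S ⇒ b b a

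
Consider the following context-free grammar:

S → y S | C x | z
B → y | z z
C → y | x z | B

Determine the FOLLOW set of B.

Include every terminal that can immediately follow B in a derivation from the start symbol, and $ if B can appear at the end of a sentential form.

We compute FOLLOW(B) using the standard algorithm.
FOLLOW(S) starts with {$}.
FIRST(B) = {y, z}
FIRST(C) = {x, y, z}
FIRST(S) = {x, y, z}
FOLLOW(B) = {x}
FOLLOW(C) = {x}
FOLLOW(S) = {$}
Therefore, FOLLOW(B) = {x}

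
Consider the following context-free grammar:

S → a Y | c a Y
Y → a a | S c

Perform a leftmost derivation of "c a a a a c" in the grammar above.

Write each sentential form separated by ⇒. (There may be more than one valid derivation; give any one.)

S ⇒ c a Y ⇒ c a S c ⇒ c a a Y c ⇒ c a a a a c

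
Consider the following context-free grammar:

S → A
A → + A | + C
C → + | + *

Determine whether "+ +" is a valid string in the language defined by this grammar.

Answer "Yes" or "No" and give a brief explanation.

Yes - a valid derivation exists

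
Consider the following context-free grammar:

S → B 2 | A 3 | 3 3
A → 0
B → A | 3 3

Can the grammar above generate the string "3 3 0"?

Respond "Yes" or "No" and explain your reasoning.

No - no valid derivation exists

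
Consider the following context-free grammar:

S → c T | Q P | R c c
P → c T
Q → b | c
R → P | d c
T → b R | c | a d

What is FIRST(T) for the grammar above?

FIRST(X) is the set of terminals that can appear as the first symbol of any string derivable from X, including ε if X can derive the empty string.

We compute FIRST(T) using the standard algorithm.
FIRST(P) = {c}
FIRST(Q) = {b, c}
FIRST(R) = {c, d}
FIRST(S) = {b, c, d}
FIRST(T) = {a, b, c}
Therefore, FIRST(T) = {a, b, c}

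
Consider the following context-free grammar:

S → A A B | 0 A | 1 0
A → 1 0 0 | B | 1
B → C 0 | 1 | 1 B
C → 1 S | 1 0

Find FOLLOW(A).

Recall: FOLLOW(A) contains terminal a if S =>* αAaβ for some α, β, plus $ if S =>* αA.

We compute FOLLOW(A) using the standard algorithm.
FOLLOW(S) starts with {$}.
FIRST(A) = {1}
FIRST(B) = {1}
FIRST(C) = {1}
FIRST(S) = {0, 1}
FOLLOW(A) = {$, 0, 1}
FOLLOW(B) = {$, 0, 1}
FOLLOW(C) = {0}
FOLLOW(S) = {$, 0}
Therefore, FOLLOW(A) = {$, 0, 1}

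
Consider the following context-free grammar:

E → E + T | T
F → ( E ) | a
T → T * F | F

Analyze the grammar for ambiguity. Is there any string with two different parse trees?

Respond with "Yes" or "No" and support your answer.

No - the grammar is unambiguous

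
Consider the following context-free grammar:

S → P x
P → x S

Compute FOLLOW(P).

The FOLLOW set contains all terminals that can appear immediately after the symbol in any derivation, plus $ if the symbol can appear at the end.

We compute FOLLOW(P) using the standard algorithm.
FOLLOW(S) starts with {$}.
FIRST(P) = {x}
FIRST(S) = {x}
FOLLOW(P) = {x}
FOLLOW(S) = {$, x}
Therefore, FOLLOW(P) = {x}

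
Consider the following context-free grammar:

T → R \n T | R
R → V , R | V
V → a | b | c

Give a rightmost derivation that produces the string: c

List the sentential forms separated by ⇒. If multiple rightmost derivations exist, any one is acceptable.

T ⇒ R ⇒ V ⇒ c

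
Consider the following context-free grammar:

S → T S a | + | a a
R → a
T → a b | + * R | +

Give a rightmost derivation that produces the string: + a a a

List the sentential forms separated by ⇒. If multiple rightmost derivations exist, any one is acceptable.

S ⇒ T S a ⇒ T a a a ⇒ + a a a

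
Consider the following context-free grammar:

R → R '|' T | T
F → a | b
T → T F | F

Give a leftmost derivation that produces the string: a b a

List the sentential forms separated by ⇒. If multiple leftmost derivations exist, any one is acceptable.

R ⇒ T ⇒ T F ⇒ T F F ⇒ F F F ⇒ a F F ⇒ a b F ⇒ a b a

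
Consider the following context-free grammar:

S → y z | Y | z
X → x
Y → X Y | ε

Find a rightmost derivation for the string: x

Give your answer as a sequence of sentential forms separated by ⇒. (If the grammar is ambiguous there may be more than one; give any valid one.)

S ⇒ Y ⇒ X Y ⇒ X ⇒ x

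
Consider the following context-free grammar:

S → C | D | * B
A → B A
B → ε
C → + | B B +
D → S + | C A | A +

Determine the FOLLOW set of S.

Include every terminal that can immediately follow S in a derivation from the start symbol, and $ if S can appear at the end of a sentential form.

We compute FOLLOW(S) using the standard algorithm.
FOLLOW(S) starts with {$}.
FIRST(A) = {}
FIRST(B) = {ε}
FIRST(C) = {+}
FIRST(D) = {*, +}
FIRST(S) = {*, +}
FOLLOW(A) = {$, +}
FOLLOW(B) = {$, +}
FOLLOW(C) = {$, +}
FOLLOW(D) = {$, +}
FOLLOW(S) = {$, +}
Therefore, FOLLOW(S) = {$, +}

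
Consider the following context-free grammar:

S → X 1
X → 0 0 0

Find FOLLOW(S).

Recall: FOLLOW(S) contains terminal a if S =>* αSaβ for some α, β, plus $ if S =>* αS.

We compute FOLLOW(S) using the standard algorithm.
FOLLOW(S) starts with {$}.
FIRST(S) = {0}
FIRST(X) = {0}
FOLLOW(S) = {$}
FOLLOW(X) = {1}
Therefore, FOLLOW(S) = {$}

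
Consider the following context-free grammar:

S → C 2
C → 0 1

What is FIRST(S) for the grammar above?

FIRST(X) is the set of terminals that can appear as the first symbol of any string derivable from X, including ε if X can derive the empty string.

We compute FIRST(S) using the standard algorithm.
FIRST(C) = {0}
FIRST(S) = {0}
Therefore, FIRST(S) = {0}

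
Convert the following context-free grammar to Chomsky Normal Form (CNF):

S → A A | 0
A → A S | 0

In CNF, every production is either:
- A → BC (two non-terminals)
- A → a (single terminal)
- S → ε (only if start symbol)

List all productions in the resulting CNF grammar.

S → 0; A → 0; S → A A; A → A S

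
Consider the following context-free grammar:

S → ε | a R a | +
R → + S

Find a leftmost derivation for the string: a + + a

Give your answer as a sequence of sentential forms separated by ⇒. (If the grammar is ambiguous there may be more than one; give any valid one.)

S ⇒ a R a ⇒ a + S a ⇒ a + + a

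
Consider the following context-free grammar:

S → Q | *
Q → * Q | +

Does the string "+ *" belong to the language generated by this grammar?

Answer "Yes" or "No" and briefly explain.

No - no valid derivation exists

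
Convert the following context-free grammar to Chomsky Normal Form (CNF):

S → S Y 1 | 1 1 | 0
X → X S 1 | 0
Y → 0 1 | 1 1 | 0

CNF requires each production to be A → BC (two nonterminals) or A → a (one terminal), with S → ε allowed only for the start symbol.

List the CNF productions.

T1 → 1; S → 0; X → 0; T0 → 0; Y → 0; S → S X0; X0 → Y T1; S → T1 T1; X → X X1; X1 → S T1; Y → T0 T1; Y → T1 T1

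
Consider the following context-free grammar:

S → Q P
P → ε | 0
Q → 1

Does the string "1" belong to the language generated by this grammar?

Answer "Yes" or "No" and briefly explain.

Yes - a valid derivation exists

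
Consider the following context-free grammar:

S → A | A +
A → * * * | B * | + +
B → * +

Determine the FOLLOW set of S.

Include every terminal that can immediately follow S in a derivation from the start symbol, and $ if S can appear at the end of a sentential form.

We compute FOLLOW(S) using the standard algorithm.
FOLLOW(S) starts with {$}.
FIRST(A) = {*, +}
FIRST(B) = {*}
FIRST(S) = {*, +}
FOLLOW(A) = {$, +}
FOLLOW(B) = {*}
FOLLOW(S) = {$}
Therefore, FOLLOW(S) = {$}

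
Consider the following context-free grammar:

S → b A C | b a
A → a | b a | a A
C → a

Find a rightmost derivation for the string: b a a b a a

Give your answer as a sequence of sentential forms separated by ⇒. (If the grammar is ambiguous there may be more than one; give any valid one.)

S ⇒ b A C ⇒ b A a ⇒ b a A a ⇒ b a a A a ⇒ b a a b a a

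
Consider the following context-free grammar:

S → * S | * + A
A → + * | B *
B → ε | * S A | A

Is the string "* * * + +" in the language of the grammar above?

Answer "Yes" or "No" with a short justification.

No - no valid derivation exists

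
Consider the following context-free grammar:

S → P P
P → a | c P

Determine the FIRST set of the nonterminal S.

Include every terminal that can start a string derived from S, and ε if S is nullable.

We compute FIRST(S) using the standard algorithm.
FIRST(P) = {a, c}
FIRST(S) = {a, c}
Therefore, FIRST(S) = {a, c}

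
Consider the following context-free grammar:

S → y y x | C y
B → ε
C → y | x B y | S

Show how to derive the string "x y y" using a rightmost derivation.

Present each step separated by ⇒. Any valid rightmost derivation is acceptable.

S ⇒ C y ⇒ x B y y ⇒ x y y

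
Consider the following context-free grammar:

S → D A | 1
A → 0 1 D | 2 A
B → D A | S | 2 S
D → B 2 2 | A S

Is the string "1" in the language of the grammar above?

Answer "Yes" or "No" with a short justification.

Yes - a valid derivation exists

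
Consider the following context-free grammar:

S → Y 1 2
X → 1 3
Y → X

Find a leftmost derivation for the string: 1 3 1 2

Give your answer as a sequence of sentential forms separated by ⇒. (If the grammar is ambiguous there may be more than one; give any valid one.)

S ⇒ Y 1 2 ⇒ X 1 2 ⇒ 1 3 1 2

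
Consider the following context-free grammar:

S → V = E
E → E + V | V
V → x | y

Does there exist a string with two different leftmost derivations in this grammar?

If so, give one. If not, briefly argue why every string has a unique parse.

No - every string in the language has a unique leftmost derivation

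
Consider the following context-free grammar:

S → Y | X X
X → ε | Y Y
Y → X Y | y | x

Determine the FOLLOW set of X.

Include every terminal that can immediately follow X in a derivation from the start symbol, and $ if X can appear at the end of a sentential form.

We compute FOLLOW(X) using the standard algorithm.
FOLLOW(S) starts with {$}.
FIRST(S) = {x, y, ε}
FIRST(X) = {x, y, ε}
FIRST(Y) = {x, y}
FOLLOW(S) = {$}
FOLLOW(X) = {$, x, y}
FOLLOW(Y) = {$, x, y}
Therefore, FOLLOW(X) = {$, x, y}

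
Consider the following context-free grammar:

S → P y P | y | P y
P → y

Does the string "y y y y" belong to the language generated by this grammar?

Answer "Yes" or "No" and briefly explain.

No - no valid derivation exists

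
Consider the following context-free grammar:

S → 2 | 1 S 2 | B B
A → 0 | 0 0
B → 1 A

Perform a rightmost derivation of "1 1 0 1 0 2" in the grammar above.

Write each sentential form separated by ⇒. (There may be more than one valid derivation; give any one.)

S ⇒ 1 S 2 ⇒ 1 B B 2 ⇒ 1 B 1 A 2 ⇒ 1 B 1 0 2 ⇒ 1 1 A 1 0 2 ⇒ 1 1 0 1 0 2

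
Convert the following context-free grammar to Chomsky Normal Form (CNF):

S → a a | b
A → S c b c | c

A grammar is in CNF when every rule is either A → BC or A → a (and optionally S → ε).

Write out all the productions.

TA → a; S → b; TC → c; TB → b; A → c; S → TA TA; A → S X0; X0 → TC X1; X1 → TB TC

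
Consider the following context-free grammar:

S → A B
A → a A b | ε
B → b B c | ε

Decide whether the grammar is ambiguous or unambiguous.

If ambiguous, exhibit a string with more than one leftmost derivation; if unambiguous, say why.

Unambiguous - every string in the language has a unique leftmost derivation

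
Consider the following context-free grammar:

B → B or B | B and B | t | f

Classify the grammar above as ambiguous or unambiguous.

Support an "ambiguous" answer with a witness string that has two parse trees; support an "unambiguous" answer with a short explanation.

Ambiguous - the string 'f or f and t or t or f' has two distinct parse trees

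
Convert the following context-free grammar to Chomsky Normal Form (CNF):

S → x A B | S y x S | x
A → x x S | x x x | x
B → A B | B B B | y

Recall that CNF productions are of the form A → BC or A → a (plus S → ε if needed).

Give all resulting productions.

TX → x; TY → y; S → x; A → x; B → y; S → TX X0; X0 → A B; S → S X1; X1 → TY X2; X2 → TX S; A → TX X3; X3 → TX S; A → TX X4; X4 → TX TX; B → A B; B → B X5; X5 → B B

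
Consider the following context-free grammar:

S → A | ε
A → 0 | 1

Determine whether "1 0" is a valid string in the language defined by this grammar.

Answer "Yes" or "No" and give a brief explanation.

No - no valid derivation exists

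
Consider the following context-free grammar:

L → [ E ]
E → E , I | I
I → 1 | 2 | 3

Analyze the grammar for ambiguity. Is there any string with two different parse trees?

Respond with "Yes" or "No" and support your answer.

No - the grammar is unambiguous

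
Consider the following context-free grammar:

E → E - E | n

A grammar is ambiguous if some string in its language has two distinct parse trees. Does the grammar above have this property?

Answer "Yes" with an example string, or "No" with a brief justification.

Yes - the string 'n - n - n - n - n' has two distinct parse trees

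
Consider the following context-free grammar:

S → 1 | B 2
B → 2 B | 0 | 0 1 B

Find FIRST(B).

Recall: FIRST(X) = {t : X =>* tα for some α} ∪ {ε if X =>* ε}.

We compute FIRST(B) using the standard algorithm.
FIRST(B) = {0, 2}
FIRST(S) = {0, 1, 2}
Therefore, FIRST(B) = {0, 2}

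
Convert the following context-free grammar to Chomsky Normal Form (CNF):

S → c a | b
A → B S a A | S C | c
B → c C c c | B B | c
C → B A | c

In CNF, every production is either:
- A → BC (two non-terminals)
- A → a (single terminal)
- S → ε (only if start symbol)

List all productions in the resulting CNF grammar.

TC → c; TA → a; S → b; A → c; B → c; C → c; S → TC TA; A → B X0; X0 → S X1; X1 → TA A; A → S C; B → TC X2; X2 → C X3; X3 → TC TC; B → B B; C → B A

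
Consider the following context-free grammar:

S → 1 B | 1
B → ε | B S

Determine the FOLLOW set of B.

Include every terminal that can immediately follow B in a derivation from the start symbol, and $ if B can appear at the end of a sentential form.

We compute FOLLOW(B) using the standard algorithm.
FOLLOW(S) starts with {$}.
FIRST(B) = {1, ε}
FIRST(S) = {1}
FOLLOW(B) = {$, 1}
FOLLOW(S) = {$, 1}
Therefore, FOLLOW(B) = {$, 1}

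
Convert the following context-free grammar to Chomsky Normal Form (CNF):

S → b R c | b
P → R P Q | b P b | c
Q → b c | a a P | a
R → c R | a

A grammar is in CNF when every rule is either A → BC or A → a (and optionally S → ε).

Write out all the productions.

TB → b; TC → c; S → b; P → c; TA → a; Q → a; R → a; S → TB X0; X0 → R TC; P → R X1; X1 → P Q; P → TB X2; X2 → P TB; Q → TB TC; Q → TA X3; X3 → TA P; R → TC R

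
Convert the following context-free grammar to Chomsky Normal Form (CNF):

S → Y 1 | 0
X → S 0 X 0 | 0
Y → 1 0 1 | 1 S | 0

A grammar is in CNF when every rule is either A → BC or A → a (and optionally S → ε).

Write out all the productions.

T1 → 1; S → 0; T0 → 0; X → 0; Y → 0; S → Y T1; X → S X0; X0 → T0 X1; X1 → X T0; Y → T1 X2; X2 → T0 T1; Y → T1 S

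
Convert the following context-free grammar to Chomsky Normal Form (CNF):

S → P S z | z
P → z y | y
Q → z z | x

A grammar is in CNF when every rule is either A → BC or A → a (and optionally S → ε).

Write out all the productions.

TZ → z; S → z; TY → y; P → y; Q → x; S → P X0; X0 → S TZ; P → TZ TY; Q → TZ TZ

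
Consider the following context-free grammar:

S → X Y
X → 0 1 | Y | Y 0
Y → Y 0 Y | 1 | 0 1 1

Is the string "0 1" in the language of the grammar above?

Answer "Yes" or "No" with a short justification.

No - no valid derivation exists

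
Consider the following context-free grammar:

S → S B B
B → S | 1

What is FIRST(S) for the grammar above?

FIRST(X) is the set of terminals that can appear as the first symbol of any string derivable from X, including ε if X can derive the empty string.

We compute FIRST(S) using the standard algorithm.
FIRST(B) = {1}
FIRST(S) = {}
Therefore, FIRST(S) = {}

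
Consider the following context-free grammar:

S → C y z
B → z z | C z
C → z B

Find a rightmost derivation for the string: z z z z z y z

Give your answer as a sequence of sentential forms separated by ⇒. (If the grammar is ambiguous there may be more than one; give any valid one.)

S ⇒ C y z ⇒ z B y z ⇒ z C z y z ⇒ z z B z y z ⇒ z z z z z y z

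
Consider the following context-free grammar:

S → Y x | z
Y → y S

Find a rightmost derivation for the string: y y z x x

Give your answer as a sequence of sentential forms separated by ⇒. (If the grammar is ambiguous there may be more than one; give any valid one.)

S ⇒ Y x ⇒ y S x ⇒ y Y x x ⇒ y y S x x ⇒ y y z x x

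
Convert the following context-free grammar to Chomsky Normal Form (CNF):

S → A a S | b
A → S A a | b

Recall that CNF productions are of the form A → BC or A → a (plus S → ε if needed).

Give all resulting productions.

TA → a; S → b; A → b; S → A X0; X0 → TA S; A → S X1; X1 → A TA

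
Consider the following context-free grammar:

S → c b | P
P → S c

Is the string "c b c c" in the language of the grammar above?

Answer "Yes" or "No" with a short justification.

Yes - a valid derivation exists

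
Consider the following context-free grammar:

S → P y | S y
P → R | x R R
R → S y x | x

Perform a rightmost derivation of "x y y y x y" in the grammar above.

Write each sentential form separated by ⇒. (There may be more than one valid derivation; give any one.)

S ⇒ P y ⇒ R y ⇒ S y x y ⇒ S y y x y ⇒ P y y y x y ⇒ R y y y x y ⇒ x y y y x y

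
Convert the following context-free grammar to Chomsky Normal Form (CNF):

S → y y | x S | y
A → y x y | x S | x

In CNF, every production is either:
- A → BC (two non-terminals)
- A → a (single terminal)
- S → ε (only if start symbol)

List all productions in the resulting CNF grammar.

TY → y; TX → x; S → y; A → x; S → TY TY; S → TX S; A → TY X0; X0 → TX TY; A → TX S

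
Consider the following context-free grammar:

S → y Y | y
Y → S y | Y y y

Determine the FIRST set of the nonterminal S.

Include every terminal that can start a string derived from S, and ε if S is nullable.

We compute FIRST(S) using the standard algorithm.
FIRST(S) = {y}
FIRST(Y) = {y}
Therefore, FIRST(S) = {y}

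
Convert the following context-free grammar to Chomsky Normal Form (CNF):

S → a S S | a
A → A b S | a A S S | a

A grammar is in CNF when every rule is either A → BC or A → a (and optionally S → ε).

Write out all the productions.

TA → a; S → a; TB → b; A → a; S → TA X0; X0 → S S; A → A X1; X1 → TB S; A → TA X2; X2 → A X3; X3 → S S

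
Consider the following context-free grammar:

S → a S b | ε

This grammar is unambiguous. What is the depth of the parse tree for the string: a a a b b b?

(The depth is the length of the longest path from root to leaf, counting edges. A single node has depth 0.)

4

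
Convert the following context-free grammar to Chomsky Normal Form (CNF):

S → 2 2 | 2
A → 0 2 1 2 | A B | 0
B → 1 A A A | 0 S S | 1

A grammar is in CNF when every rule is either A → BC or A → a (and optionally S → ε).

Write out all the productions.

T2 → 2; S → 2; T0 → 0; T1 → 1; A → 0; B → 1; S → T2 T2; A → T0 X0; X0 → T2 X1; X1 → T1 T2; A → A B; B → T1 X2; X2 → A X3; X3 → A A; B → T0 X4; X4 → S S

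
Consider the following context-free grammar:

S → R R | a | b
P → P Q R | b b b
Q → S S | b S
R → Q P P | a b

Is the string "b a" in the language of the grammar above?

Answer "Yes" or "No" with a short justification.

No - no valid derivation exists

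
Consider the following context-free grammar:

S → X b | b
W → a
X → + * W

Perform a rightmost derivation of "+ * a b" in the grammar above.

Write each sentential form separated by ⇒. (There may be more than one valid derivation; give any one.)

S ⇒ X b ⇒ + * W b ⇒ + * a b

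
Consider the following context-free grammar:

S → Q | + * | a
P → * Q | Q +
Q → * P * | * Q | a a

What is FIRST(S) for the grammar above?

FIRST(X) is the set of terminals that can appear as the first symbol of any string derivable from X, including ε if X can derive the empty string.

We compute FIRST(S) using the standard algorithm.
FIRST(P) = {*, a}
FIRST(Q) = {*, a}
FIRST(S) = {*, +, a}
Therefore, FIRST(S) = {*, +, a}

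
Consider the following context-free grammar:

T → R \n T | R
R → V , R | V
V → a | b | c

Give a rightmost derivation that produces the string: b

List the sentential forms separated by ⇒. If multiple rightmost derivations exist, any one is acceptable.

T ⇒ R ⇒ V ⇒ b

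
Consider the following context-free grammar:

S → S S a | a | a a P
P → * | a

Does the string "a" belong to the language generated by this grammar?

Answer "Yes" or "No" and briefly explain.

Yes - a valid derivation exists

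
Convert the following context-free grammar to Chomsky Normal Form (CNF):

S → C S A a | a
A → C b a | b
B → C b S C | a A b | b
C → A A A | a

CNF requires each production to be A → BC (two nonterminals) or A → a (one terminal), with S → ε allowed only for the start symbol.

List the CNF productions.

TA → a; S → a; TB → b; A → b; B → b; C → a; S → C X0; X0 → S X1; X1 → A TA; A → C X2; X2 → TB TA; B → C X3; X3 → TB X4; X4 → S C; B → TA X5; X5 → A TB; C → A X6; X6 → A A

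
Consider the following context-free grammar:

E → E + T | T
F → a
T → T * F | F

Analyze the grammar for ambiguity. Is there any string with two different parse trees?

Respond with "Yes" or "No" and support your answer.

No - the grammar is unambiguous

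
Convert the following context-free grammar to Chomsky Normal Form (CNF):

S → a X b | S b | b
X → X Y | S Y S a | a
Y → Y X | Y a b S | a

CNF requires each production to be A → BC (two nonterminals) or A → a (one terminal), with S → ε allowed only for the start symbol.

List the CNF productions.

TA → a; TB → b; S → b; X → a; Y → a; S → TA X0; X0 → X TB; S → S TB; X → X Y; X → S X1; X1 → Y X2; X2 → S TA; Y → Y X; Y → Y X3; X3 → TA X4; X4 → TB S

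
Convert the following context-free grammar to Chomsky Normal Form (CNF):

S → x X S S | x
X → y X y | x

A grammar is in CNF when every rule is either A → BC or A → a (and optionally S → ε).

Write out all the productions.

TX → x; S → x; TY → y; X → x; S → TX X0; X0 → X X1; X1 → S S; X → TY X2; X2 → X TY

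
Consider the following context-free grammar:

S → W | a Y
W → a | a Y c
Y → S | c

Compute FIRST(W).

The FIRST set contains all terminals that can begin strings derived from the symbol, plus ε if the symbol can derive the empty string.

We compute FIRST(W) using the standard algorithm.
FIRST(S) = {a}
FIRST(W) = {a}
FIRST(Y) = {a, c}
Therefore, FIRST(W) = {a}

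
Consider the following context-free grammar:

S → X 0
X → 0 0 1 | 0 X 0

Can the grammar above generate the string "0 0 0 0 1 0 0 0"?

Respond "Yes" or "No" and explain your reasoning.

Yes - a valid derivation exists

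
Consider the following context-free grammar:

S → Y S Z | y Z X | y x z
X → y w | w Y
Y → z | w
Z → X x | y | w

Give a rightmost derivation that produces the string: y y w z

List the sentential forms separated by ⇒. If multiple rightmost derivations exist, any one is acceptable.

S ⇒ y Z X ⇒ y Z w Y ⇒ y Z w z ⇒ y y w z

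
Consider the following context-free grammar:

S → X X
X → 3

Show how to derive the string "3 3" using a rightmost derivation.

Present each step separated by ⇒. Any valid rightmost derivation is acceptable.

S ⇒ X X ⇒ X 3 ⇒ 3 3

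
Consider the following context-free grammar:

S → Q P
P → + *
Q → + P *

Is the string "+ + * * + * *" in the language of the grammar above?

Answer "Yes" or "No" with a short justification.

No - no valid derivation exists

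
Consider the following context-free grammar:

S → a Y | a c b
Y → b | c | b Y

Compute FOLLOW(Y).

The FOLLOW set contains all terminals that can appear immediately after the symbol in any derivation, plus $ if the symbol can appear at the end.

We compute FOLLOW(Y) using the standard algorithm.
FOLLOW(S) starts with {$}.
FIRST(S) = {a}
FIRST(Y) = {b, c}
FOLLOW(S) = {$}
FOLLOW(Y) = {$}
Therefore, FOLLOW(Y) = {$}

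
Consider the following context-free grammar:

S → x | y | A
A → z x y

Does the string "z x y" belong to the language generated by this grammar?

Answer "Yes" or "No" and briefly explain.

Yes - a valid derivation exists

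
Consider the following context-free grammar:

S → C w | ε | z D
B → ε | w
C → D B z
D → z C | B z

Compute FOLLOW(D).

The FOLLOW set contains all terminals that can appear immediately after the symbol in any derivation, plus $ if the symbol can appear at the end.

We compute FOLLOW(D) using the standard algorithm.
FOLLOW(S) starts with {$}.
FIRST(B) = {w, ε}
FIRST(C) = {w, z}
FIRST(D) = {w, z}
FIRST(S) = {w, z, ε}
FOLLOW(B) = {z}
FOLLOW(C) = {$, w, z}
FOLLOW(D) = {$, w, z}
FOLLOW(S) = {$}
Therefore, FOLLOW(D) = {$, w, z}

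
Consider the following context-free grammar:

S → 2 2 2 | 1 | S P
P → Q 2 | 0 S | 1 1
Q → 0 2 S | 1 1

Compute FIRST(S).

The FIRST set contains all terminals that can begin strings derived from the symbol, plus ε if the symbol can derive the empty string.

We compute FIRST(S) using the standard algorithm.
FIRST(P) = {0, 1}
FIRST(Q) = {0, 1}
FIRST(S) = {1, 2}
Therefore, FIRST(S) = {1, 2}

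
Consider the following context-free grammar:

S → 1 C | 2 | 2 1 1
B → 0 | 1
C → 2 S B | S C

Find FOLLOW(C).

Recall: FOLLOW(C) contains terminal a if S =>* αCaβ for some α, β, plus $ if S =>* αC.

We compute FOLLOW(C) using the standard algorithm.
FOLLOW(S) starts with {$}.
FIRST(B) = {0, 1}
FIRST(C) = {1, 2}
FIRST(S) = {1, 2}
FOLLOW(B) = {$, 0, 1, 2}
FOLLOW(C) = {$, 0, 1, 2}
FOLLOW(S) = {$, 0, 1, 2}
Therefore, FOLLOW(C) = {$, 0, 1, 2}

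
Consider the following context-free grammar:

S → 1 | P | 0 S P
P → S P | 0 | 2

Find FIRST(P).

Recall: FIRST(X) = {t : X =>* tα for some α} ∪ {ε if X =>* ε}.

We compute FIRST(P) using the standard algorithm.
FIRST(P) = {0, 1, 2}
FIRST(S) = {0, 1, 2}
Therefore, FIRST(P) = {0, 1, 2}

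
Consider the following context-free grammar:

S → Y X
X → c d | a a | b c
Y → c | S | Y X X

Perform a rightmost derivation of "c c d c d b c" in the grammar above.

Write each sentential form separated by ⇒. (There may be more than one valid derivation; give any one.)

S ⇒ Y X ⇒ Y b c ⇒ Y X X b c ⇒ Y X c d b c ⇒ Y c d c d b c ⇒ c c d c d b c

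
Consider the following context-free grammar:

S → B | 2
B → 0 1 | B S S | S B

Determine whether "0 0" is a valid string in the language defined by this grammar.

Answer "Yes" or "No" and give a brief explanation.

No - no valid derivation exists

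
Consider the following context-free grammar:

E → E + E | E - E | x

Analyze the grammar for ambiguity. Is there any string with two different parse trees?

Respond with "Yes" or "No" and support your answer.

Yes - the string 'x + x + x - x + x - x' has two distinct parse trees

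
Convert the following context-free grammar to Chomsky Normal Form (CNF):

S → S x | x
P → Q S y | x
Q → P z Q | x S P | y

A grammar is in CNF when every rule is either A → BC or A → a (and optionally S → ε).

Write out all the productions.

TX → x; S → x; TY → y; P → x; TZ → z; Q → y; S → S TX; P → Q X0; X0 → S TY; Q → P X1; X1 → TZ Q; Q → TX X2; X2 → S P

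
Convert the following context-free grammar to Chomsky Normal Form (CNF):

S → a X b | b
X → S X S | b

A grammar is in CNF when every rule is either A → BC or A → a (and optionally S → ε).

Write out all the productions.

TA → a; TB → b; S → b; X → b; S → TA X0; X0 → X TB; X → S X1; X1 → X S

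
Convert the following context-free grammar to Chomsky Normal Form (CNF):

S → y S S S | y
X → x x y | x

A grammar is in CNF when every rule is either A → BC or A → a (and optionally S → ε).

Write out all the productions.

TY → y; S → y; TX → x; X → x; S → TY X0; X0 → S X1; X1 → S S; X → TX X2; X2 → TX TY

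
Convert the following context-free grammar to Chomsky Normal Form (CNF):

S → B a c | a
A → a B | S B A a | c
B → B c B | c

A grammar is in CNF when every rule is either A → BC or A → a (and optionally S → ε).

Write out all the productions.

TA → a; TC → c; S → a; A → c; B → c; S → B X0; X0 → TA TC; A → TA B; A → S X1; X1 → B X2; X2 → A TA; B → B X3; X3 → TC B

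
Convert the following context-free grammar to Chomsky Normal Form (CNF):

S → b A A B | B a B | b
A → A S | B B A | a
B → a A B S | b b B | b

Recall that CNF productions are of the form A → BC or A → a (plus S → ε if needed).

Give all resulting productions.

TB → b; TA → a; S → b; A → a; B → b; S → TB X0; X0 → A X1; X1 → A B; S → B X2; X2 → TA B; A → A S; A → B X3; X3 → B A; B → TA X4; X4 → A X5; X5 → B S; B → TB X6; X6 → TB B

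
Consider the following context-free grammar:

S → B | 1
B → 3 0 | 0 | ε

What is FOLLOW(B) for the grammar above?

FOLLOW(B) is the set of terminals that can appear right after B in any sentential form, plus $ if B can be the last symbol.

We compute FOLLOW(B) using the standard algorithm.
FOLLOW(S) starts with {$}.
FIRST(B) = {0, 3, ε}
FIRST(S) = {0, 1, 3, ε}
FOLLOW(B) = {$}
FOLLOW(S) = {$}
Therefore, FOLLOW(B) = {$}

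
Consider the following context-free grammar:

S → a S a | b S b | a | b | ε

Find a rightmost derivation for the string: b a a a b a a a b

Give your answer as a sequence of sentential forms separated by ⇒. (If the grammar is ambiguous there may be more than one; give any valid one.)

S ⇒ b S b ⇒ b a S a b ⇒ b a a S a a b ⇒ b a a a S a a a b ⇒ b a a a b a a a b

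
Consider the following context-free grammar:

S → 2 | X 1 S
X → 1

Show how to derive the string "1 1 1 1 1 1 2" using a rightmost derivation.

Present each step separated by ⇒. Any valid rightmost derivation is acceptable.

S ⇒ X 1 S ⇒ X 1 X 1 S ⇒ X 1 X 1 X 1 S ⇒ X 1 X 1 X 1 2 ⇒ X 1 X 1 1 1 2 ⇒ X 1 1 1 1 1 2 ⇒ 1 1 1 1 1 1 2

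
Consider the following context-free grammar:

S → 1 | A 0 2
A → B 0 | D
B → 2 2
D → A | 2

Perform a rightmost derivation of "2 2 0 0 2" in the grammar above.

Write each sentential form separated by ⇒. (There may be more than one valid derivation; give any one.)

S ⇒ A 0 2 ⇒ B 0 0 2 ⇒ 2 2 0 0 2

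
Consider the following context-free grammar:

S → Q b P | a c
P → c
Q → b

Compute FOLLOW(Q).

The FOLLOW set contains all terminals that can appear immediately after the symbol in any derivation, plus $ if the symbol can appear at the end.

We compute FOLLOW(Q) using the standard algorithm.
FOLLOW(S) starts with {$}.
FIRST(P) = {c}
FIRST(Q) = {b}
FIRST(S) = {a, b}
FOLLOW(P) = {$}
FOLLOW(Q) = {b}
FOLLOW(S) = {$}
Therefore, FOLLOW(Q) = {b}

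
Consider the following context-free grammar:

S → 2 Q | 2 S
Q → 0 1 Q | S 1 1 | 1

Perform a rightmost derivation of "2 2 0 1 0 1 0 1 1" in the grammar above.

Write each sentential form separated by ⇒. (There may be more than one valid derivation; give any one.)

S ⇒ 2 S ⇒ 2 2 Q ⇒ 2 2 0 1 Q ⇒ 2 2 0 1 0 1 Q ⇒ 2 2 0 1 0 1 0 1 Q ⇒ 2 2 0 1 0 1 0 1 1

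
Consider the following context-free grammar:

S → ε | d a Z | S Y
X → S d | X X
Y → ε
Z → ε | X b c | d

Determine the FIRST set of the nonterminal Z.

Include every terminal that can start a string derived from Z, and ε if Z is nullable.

We compute FIRST(Z) using the standard algorithm.
FIRST(S) = {d, ε}
FIRST(X) = {d}
FIRST(Y) = {ε}
FIRST(Z) = {d, ε}
Therefore, FIRST(Z) = {d, ε}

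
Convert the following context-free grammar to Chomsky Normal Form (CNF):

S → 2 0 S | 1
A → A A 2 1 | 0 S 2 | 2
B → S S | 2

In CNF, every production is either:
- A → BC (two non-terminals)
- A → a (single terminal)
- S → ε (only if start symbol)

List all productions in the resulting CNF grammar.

T2 → 2; T0 → 0; S → 1; T1 → 1; A → 2; B → 2; S → T2 X0; X0 → T0 S; A → A X1; X1 → A X2; X2 → T2 T1; A → T0 X3; X3 → S T2; B → S S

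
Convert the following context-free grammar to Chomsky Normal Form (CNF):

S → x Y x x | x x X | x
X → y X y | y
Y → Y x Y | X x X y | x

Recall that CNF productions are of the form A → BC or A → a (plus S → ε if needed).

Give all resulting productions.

TX → x; S → x; TY → y; X → y; Y → x; S → TX X0; X0 → Y X1; X1 → TX TX; S → TX X2; X2 → TX X; X → TY X3; X3 → X TY; Y → Y X4; X4 → TX Y; Y → X X5; X5 → TX X6; X6 → X TY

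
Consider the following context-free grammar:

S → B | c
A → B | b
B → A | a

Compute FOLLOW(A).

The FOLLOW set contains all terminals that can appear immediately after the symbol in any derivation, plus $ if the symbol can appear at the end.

We compute FOLLOW(A) using the standard algorithm.
FOLLOW(S) starts with {$}.
FIRST(A) = {a, b}
FIRST(B) = {a, b}
FIRST(S) = {a, b, c}
FOLLOW(A) = {$}
FOLLOW(B) = {$}
FOLLOW(S) = {$}
Therefore, FOLLOW(A) = {$}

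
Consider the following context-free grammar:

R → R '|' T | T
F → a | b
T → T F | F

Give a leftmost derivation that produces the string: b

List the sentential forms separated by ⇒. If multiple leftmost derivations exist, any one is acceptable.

R ⇒ T ⇒ F ⇒ b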